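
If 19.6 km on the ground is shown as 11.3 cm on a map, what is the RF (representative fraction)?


ground = 19.6 km = 1960000 cm; RF denominator = ground / map = 1960000 / 11.3 ≈ 173451; RF = 1:173451

1:173451


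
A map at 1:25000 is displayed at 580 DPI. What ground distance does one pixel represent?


pixel_cm = 2.54 / 580 ≈ 0.004379 cm
ground = pixel_cm * 25000 / 100 = 2.54 * 25000 / (580 * 100) = 63500 / 58000 ≈ 1.09 m

1.09 m


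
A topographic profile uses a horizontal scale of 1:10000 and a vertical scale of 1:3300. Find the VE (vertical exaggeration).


VE = horizontal_scale / vertical_scale = 10000 / 3300 ≈ 3.0

3.0x


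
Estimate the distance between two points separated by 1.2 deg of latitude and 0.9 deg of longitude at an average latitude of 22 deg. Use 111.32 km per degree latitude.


dlat_km = 1.2 * 111.32 = 133.584
dlon_km = 0.9 * 111.32 * cos(22) ≈ 92.893
dist = sqrt(133.584^2 + 92.893^2) ≈ 162.7 km

162.7 km


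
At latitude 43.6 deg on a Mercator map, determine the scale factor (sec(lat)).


SF = 1 / cos(43.6) = 1 / 0.724172 = 1.381

1.381


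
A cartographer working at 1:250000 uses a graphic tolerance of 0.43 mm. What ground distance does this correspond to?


ground = 0.43 mm * 250000 / 1000 = 107.5 m

107.5 m


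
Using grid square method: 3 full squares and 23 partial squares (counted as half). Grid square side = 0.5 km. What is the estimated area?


effective squares = 3 + 23 * 0.5 = 14.5
area = 14.5 * 0.25 = 3.625 km^2

3.625 km^2


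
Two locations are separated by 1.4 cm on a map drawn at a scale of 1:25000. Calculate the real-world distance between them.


ground = 1.4 cm * 25000 / 100 = 350.0 m

350.0 m


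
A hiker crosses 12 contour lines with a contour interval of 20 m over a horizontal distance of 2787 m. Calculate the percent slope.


elevation change = 12 * 20 = 240 m
slope = 240 / 2787 * 100 = 8.6%

8.6%


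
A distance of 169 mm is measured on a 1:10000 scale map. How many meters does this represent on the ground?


ground = 169 mm * 10000 / 1000 = 1690.0 m

1690.0 m


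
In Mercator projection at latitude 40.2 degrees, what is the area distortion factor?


area_distortion = 1/cos^2(40.2) = 1.714

1.714


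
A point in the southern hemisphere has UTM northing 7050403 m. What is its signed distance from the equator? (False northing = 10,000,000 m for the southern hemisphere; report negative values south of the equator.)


For southern: actual = 7050403 - 10000000 = -2949597 m

-2949597 m


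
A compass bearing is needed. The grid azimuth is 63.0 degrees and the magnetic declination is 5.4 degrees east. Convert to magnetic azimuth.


magnetic azimuth = grid azimuth - declination (east +ve)
mag_az = 63.0 - 5.4 = 57.6 degrees

57.6 degrees


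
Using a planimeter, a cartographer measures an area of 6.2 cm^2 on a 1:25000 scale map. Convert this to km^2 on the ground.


ground_area = 6.2 * (25000/100)^2 = 387500.0 m^2 = 0.3875 km^2 ≈ 0.388 km^2

0.388 km^2


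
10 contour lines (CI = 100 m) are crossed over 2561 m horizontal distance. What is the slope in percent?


elevation change = 10 * 100 = 1000 m
slope = 1000 / 2561 * 100 = 39.0%

39.0%


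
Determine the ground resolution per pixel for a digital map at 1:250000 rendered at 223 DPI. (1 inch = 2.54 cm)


pixel_cm = 2.54 / 223 ≈ 0.01139 cm
ground = pixel_cm * 250000 / 100 = 2.54 * 250000 / (223 * 100) = 635000 / 22300 ≈ 28.48 m

28.48 m


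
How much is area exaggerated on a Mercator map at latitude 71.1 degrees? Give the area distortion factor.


area_distortion = 1/cos^2(71.1) = 9.531

9.531


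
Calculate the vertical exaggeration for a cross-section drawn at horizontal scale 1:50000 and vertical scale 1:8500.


VE = horizontal_scale / vertical_scale = 50000 / 8500 ≈ 5.9

5.9x


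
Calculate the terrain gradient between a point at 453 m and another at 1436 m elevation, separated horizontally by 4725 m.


gradient = (1436 - 453) / 4725 = 983 / 4725 = 0.208

0.208


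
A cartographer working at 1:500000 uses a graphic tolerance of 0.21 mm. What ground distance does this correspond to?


ground = 0.21 mm * 500000 / 1000 = 105.0 m

105.0 m


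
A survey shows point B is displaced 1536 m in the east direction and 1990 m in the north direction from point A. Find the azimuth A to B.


az = atan2(1536, 1990) = 37.7 deg
adjusted to 0-360: 37.7 degrees

37.7 degrees


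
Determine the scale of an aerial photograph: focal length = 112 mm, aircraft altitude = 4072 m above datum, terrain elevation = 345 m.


scale = f / (H - h) = 112 mm / 3727 m = 112 / 3727000 = 1:33277

1:33277


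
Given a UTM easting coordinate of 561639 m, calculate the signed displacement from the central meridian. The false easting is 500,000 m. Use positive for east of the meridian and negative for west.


displacement = 561639 - 500000 = 61639 m

61639 m


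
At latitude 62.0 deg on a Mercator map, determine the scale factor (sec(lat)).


SF = 1 / cos(62.0) = 1 / 0.469472 = 2.13

2.13


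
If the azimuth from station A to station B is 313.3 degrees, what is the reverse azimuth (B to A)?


back azimuth = (313.3 + 180) mod 360 = 133.3 degrees

133.3 degrees


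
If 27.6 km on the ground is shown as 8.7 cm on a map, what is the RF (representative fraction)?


ground = 27.6 km = 2760000 cm; RF denominator = ground / map = 2760000 / 8.7 ≈ 317241; RF = 1:317241

1:317241


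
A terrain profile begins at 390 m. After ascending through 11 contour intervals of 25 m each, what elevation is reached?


elevation = 390 + 11 * 25 = 665 m

665 m


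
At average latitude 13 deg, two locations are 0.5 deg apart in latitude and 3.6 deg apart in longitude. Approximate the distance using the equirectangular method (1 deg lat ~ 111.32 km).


dlat_km = 0.5 * 111.32 = 55.66
dlon_km = 3.6 * 111.32 * cos(13) ≈ 390.481
dist = sqrt(55.66^2 + 390.481^2) ≈ 394.4 km

394.4 km


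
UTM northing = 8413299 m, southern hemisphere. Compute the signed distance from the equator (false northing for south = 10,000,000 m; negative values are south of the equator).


For southern: actual = 8413299 - 10000000 = -1586701 m

-1586701 m


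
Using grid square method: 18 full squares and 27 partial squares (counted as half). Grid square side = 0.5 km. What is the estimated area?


effective squares = 18 + 27 * 0.5 = 31.5
area = 31.5 * 0.25 = 7.875 km^2

7.875 km^2


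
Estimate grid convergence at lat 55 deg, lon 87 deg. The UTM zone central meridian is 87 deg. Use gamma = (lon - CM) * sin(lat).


gamma = (87 - 87) * sin(55) = 0 * 0.819152 = 0.0 degrees

0.0 degrees


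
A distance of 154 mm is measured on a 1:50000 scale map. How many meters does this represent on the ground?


ground = 154 mm * 50000 / 1000 = 7700.0 m

7700.0 m


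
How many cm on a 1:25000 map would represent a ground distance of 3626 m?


map_cm = 3626 * 100 / 25000 = 14.504 cm ≈ 14.5 cm

14.5 cm


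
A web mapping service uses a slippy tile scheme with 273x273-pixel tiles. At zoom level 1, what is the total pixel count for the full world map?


tiles per axis = 2^1 = 2
total tiles = 2^2 = 4
pixels per axis = 2 * 273 = 546
total pixels = 546^2 = 298116

298116 pixels


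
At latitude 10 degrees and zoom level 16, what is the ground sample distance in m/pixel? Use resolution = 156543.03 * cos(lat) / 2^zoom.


res = 156543.03 * cos(10) / 2^16 = 156543.03 * 0.98480775 / 65536 = 2.35 m/pixel

2.35 m/pixel


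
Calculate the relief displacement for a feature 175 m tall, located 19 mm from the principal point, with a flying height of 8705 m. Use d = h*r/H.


d = h * r / H = 175 * 19 / 8705 = 0.38 mm

0.38 mm


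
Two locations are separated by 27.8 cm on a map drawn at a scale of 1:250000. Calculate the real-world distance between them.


ground = 27.8 cm * 250000 / 100 = 69500.0 m = 69.5 km

69.5 km


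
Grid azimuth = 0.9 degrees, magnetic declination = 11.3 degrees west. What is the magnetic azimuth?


magnetic azimuth = grid azimuth - declination (east +ve)
mag_az = 0.9 - -11.3 = 12.2 degrees

12.2 degrees


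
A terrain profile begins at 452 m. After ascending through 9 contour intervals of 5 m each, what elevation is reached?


elevation = 452 + 9 * 5 = 497 m

497 m


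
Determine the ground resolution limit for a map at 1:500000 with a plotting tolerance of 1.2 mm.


ground = 1.2 mm * 500000 / 1000 = 600.0 m

600.0 m


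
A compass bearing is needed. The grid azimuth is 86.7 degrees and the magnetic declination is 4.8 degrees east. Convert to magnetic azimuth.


magnetic azimuth = grid azimuth - declination (east +ve)
mag_az = 86.7 - 4.8 = 81.9 degrees

81.9 degrees


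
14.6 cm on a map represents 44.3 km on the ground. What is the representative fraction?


ground = 44.3 km = 4430000 cm; RF denominator = ground / map = 4430000 / 14.6 ≈ 303425; RF = 1:303425

1:303425


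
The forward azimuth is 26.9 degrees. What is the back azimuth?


back azimuth = (26.9 + 180) mod 360 = 206.9 degrees

206.9 degrees


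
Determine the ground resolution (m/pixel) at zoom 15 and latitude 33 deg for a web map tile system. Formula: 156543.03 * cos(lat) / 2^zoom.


res = 156543.03 * cos(33) / 2^15 = 156543.03 * 0.83867057 / 32768 = 4.01 m/pixel

4.01 m/pixel


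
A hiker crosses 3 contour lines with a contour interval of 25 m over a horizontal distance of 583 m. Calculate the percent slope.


elevation change = 3 * 25 = 75 m
slope = 75 / 583 * 100 = 12.9%

12.9%


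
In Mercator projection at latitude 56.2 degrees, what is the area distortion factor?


area_distortion = 1/cos^2(56.2) = 3.231

3.231


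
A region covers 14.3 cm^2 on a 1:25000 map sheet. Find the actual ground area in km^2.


ground_area = 14.3 * (25000/100)^2 = 893750.0 m^2 = 0.89375 km^2 ≈ 0.894 km^2

0.894 km^2


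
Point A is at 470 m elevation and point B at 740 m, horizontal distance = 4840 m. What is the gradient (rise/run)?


gradient = (740 - 470) / 4840 = 270 / 4840 = 0.0558

0.0558


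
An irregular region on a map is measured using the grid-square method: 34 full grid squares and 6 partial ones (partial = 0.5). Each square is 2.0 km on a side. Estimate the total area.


effective squares = 34 + 6 * 0.5 = 37.0
area = 37.0 * 4.0 = 148.0 km^2

148.0 km^2


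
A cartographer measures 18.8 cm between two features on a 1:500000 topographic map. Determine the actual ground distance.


ground = 18.8 cm * 500000 / 100 = 94000.0 m = 94.0 km

94.0 km


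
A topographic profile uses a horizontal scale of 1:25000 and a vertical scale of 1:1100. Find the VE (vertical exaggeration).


VE = horizontal_scale / vertical_scale = 25000 / 1100 ≈ 22.7

22.7x


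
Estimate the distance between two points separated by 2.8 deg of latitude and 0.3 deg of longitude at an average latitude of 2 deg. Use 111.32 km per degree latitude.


dlat_km = 2.8 * 111.32 = 311.696
dlon_km = 0.3 * 111.32 * cos(2) ≈ 33.376
dist = sqrt(311.696^2 + 33.376^2) ≈ 313.5 km

313.5 km


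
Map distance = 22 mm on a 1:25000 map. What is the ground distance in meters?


ground = 22 mm * 25000 / 1000 = 550.0 m

550.0 m


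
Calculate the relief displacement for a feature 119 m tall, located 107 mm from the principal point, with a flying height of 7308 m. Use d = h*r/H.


d = h * r / H = 119 * 107 / 7308 = 1.74 mm

1.74 mm


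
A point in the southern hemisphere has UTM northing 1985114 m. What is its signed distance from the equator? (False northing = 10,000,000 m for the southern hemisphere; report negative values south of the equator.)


For southern: actual = 1985114 - 10000000 = -8014886 m

-8014886 m


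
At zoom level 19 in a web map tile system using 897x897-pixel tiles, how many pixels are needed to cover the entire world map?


tiles per axis = 2^19 = 524288
total tiles = 524288^2 = 274877906944
pixels per axis = 524288 * 897 = 470286336
total pixels = 470286336^2 = 221169237828304896

221169237828304896 pixels


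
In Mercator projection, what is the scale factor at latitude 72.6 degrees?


SF = 1 / cos(72.6) = 1 / 0.299041 = 3.344

3.344


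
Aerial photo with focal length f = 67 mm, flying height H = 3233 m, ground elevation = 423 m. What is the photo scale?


scale = f / (H - h) = 67 mm / 2810 m = 67 / 2810000 = 1:41940

1:41940


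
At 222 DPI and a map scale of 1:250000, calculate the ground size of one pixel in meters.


pixel_cm = 2.54 / 222 ≈ 0.011441 cm
ground = pixel_cm * 250000 / 100 = 2.54 * 250000 / (222 * 100) = 635000 / 22200 ≈ 28.6 m

28.6 m


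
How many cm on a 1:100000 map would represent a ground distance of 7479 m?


map_cm = 7479 * 100 / 100000 = 7.479 cm ≈ 7.48 cm

7.48 cm


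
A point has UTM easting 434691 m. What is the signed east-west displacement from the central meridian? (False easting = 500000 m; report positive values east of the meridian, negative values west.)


displacement = 434691 - 500000 = -65309 m

-65309 m


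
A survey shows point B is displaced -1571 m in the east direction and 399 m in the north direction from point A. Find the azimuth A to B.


az = atan2(-1571, 399) = -75.7 deg
adjusted to 0-360: 284.3 degrees

284.3 degrees


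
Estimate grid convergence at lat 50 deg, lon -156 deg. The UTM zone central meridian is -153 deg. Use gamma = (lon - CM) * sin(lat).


gamma = (-156 - -153) * sin(50) = -3 * 0.766044 = -2.298 degrees

-2.298 degrees


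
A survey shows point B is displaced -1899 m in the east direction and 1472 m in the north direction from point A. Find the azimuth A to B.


az = atan2(-1899, 1472) = -52.2 deg
adjusted to 0-360: 307.8 degrees

307.8 degrees


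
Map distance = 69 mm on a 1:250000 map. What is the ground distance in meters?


ground = 69 mm * 250000 / 1000 = 17250.0 m

17250.0 m


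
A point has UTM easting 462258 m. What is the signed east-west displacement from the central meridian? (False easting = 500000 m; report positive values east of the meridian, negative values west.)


displacement = 462258 - 500000 = -37742 m

-37742 m


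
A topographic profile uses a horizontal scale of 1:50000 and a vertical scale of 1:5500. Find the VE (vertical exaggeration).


VE = horizontal_scale / vertical_scale = 50000 / 5500 ≈ 9.1

9.1x


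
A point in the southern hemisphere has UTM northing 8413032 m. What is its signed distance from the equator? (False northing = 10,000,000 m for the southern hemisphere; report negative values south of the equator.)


For southern: actual = 8413032 - 10000000 = -1586968 m

-1586968 m


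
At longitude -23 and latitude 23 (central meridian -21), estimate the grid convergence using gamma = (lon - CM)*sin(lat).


gamma = (-23 - -21) * sin(23) = -2 * 0.390731 = -0.781 degrees

-0.781 degrees


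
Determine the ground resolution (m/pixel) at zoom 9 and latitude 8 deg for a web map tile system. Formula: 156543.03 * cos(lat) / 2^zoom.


res = 156543.03 * cos(8) / 2^9 = 156543.03 * 0.99026807 / 512 = 302.77 m/pixel

302.77 m/pixel


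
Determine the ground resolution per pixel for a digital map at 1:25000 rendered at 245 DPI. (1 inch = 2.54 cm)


pixel_cm = 2.54 / 245 ≈ 0.010367 cm
ground = pixel_cm * 25000 / 100 = 2.54 * 25000 / (245 * 100) = 63500 / 24500 ≈ 2.59 m

2.59 m


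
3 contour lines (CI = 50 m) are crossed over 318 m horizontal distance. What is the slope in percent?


elevation change = 3 * 50 = 150 m
slope = 150 / 318 * 100 = 47.2%

47.2%


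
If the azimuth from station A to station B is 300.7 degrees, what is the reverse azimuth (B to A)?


back azimuth = (300.7 + 180) mod 360 = 120.7 degrees

120.7 degrees


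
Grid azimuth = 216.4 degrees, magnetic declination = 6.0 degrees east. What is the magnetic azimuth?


magnetic azimuth = grid azimuth - declination (east +ve)
mag_az = 216.4 - 6.0 = 210.4 degrees

210.4 degrees


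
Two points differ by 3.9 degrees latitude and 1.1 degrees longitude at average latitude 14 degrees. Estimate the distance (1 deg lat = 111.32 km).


dlat_km = 3.9 * 111.32 = 434.148
dlon_km = 1.1 * 111.32 * cos(14) ≈ 118.815
dist = sqrt(434.148^2 + 118.815^2) ≈ 450.1 km

450.1 km


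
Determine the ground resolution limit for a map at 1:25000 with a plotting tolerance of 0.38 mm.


ground = 0.38 mm * 25000 / 1000 = 9.5 m

9.5 m


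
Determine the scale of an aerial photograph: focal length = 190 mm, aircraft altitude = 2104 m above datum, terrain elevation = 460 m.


scale = f / (H - h) = 190 mm / 1644 m = 190 / 1644000 = 1:8653

1:8653


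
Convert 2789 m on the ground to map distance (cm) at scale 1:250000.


map_cm = 2789 * 100 / 250000 = 1.1156 cm ≈ 1.12 cm

1.12 cm


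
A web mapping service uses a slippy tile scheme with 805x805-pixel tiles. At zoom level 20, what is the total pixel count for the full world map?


tiles per axis = 2^20 = 1048576
total tiles = 1048576^2 = 1099511627776
pixels per axis = 1048576 * 805 = 844103680
total pixels = 844103680^2 = 712511022589542400

712511022589542400 pixels


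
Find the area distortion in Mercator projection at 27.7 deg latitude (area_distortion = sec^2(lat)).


area_distortion = 1/cos^2(27.7) = 1.276

1.276


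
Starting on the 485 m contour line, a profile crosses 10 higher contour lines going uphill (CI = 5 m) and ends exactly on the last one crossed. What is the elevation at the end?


elevation = 485 + 10 * 5 = 535 m

535 m


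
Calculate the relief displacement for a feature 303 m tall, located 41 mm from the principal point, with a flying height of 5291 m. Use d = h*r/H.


d = h * r / H = 303 * 41 / 5291 = 2.35 mm

2.35 mm


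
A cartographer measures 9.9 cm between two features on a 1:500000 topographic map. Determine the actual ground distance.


ground = 9.9 cm * 500000 / 100 = 49500.0 m = 49.5 km

49.5 km


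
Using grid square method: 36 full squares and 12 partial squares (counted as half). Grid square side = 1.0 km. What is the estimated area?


effective squares = 36 + 12 * 0.5 = 42.0
area = 42.0 * 1.0 = 42.0 km^2

42.0 km^2


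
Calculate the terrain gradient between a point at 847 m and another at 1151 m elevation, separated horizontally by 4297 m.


gradient = (1151 - 847) / 4297 = 304 / 4297 = 0.0707

0.0707


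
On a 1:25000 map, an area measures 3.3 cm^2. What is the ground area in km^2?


ground_area = 3.3 * (25000/100)^2 = 206250.0 m^2 = 0.20625 km^2 ≈ 0.206 km^2

0.206 km^2


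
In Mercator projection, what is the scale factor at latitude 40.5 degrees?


SF = 1 / cos(40.5) = 1 / 0.760406 = 1.315

1.315


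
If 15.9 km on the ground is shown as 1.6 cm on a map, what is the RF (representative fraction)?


ground = 15.9 km = 1590000 cm; RF denominator = ground / map = 1590000 / 1.6 = 993750; RF = 1:993750

1:993750


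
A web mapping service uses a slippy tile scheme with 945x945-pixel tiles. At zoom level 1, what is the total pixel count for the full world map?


tiles per axis = 2^1 = 2
total tiles = 2^2 = 4
pixels per axis = 2 * 945 = 1890
total pixels = 1890^2 = 3572100

3572100 pixels


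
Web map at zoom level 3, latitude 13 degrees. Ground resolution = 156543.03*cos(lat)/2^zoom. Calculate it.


res = 156543.03 * cos(13) / 2^3 = 156543.03 * 0.97437006 / 8 = 19066.36 m/pixel

19066.36 m/pixel


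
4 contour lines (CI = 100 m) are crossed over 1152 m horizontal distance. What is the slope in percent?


elevation change = 4 * 100 = 400 m
slope = 400 / 1152 * 100 = 34.7%

34.7%


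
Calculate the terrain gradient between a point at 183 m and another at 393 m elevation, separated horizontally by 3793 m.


gradient = (393 - 183) / 3793 = 210 / 3793 = 0.0554

0.0554


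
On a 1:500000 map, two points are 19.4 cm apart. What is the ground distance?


ground = 19.4 cm * 500000 / 100 = 97000.0 m = 97.0 km

97.0 km


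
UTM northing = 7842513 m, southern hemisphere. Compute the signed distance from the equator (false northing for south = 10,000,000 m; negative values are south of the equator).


For southern: actual = 7842513 - 10000000 = -2157487 m

-2157487 m


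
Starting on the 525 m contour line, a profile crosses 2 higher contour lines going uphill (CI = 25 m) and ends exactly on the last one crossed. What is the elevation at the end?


elevation = 525 + 2 * 25 = 575 m

575 m


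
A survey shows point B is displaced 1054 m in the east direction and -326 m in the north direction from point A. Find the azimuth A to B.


az = atan2(1054, -326) = 107.2 deg
adjusted to 0-360: 107.2 degrees

107.2 degrees


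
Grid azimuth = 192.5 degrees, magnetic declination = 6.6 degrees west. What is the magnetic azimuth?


magnetic azimuth = grid azimuth - declination (east +ve)
mag_az = 192.5 - -6.6 = 199.1 degrees

199.1 degrees


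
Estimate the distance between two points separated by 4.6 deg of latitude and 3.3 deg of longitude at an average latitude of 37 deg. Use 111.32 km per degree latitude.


dlat_km = 4.6 * 111.32 = 512.072
dlon_km = 3.3 * 111.32 * cos(37) ≈ 293.384
dist = sqrt(512.072^2 + 293.384^2) ≈ 590.2 km

590.2 km


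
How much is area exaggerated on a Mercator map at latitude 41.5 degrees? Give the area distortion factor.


area_distortion = 1/cos^2(41.5) = 1.783

1.783


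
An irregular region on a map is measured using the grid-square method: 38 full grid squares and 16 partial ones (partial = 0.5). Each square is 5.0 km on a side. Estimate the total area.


effective squares = 38 + 16 * 0.5 = 46.0
area = 46.0 * 25.0 = 1150.0 km^2

1150.0 km^2


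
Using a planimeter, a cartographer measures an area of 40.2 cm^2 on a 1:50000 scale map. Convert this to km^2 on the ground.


ground_area = 40.2 * (50000/100)^2 = 10050000.0 m^2 = 10.05 km^2

10.05 km^2


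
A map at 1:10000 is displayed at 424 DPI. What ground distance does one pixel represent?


pixel_cm = 2.54 / 424 ≈ 0.005991 cm
ground = pixel_cm * 10000 / 100 = 2.54 * 10000 / (424 * 100) = 25400 / 42400 ≈ 0.6 m

0.6 m


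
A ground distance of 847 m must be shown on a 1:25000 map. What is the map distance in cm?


map_cm = 847 * 100 / 25000 = 3.388 cm ≈ 3.39 cm

3.39 cm


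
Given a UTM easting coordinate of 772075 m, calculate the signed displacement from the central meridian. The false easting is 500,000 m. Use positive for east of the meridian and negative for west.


displacement = 772075 - 500000 = 272075 m

272075 m


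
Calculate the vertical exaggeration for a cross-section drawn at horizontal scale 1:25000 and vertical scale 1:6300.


VE = horizontal_scale / vertical_scale = 25000 / 6300 ≈ 4.0

4.0x


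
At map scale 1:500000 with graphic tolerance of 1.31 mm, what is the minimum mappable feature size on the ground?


ground = 1.31 mm * 500000 / 1000 = 655.0 m

655.0 m


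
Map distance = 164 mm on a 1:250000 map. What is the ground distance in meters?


ground = 164 mm * 250000 / 1000 = 41000.0 m

41000.0 m


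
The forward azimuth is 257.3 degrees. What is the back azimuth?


back azimuth = (257.3 + 180) mod 360 = 77.3 degrees

77.3 degrees


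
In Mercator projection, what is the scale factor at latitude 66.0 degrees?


SF = 1 / cos(66.0) = 1 / 0.406737 = 2.459

2.459


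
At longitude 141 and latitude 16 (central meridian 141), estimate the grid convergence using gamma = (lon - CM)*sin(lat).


gamma = (141 - 141) * sin(16) = 0 * 0.275637 = 0.0 degrees

0.0 degrees


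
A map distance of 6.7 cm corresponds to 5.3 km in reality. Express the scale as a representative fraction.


ground = 5.3 km = 530000 cm; RF denominator = ground / map = 530000 / 6.7 ≈ 79104; RF = 1:79104

1:79104


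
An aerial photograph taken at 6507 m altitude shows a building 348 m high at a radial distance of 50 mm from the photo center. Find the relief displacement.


d = h * r / H = 348 * 50 / 6507 = 2.67 mm

2.67 mm


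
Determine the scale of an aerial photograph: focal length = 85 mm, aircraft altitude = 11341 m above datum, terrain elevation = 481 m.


scale = f / (H - h) = 85 mm / 10860 m = 85 / 10860000 = 1:127765

1:127765


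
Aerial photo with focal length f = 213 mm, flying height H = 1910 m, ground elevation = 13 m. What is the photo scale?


scale = f / (H - h) = 213 mm / 1897 m = 213 / 1897000 = 1:8906

1:8906


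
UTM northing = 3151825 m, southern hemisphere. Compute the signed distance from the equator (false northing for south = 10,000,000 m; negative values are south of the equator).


For southern: actual = 3151825 - 10000000 = -6848175 m

-6848175 m


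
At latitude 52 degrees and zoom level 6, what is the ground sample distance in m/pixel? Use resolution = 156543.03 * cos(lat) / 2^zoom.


res = 156543.03 * cos(52) / 2^6 = 156543.03 * 0.61566148 / 64 = 1505.9 m/pixel

1505.9 m/pixel


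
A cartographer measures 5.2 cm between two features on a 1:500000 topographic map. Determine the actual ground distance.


ground = 5.2 cm * 500000 / 100 = 26000.0 m = 26.0 km

26.0 km


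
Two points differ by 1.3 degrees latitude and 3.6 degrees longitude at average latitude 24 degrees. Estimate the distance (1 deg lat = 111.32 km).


dlat_km = 1.3 * 111.32 = 144.716
dlon_km = 3.6 * 111.32 * cos(24) ≈ 366.105
dist = sqrt(144.716^2 + 366.105^2) ≈ 393.7 km

393.7 km


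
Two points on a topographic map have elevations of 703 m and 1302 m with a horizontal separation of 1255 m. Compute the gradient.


gradient = (1302 - 703) / 1255 = 599 / 1255 = 0.4773

0.4773


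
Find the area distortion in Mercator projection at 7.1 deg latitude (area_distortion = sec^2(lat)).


area_distortion = 1/cos^2(7.1) = 1.016

1.016


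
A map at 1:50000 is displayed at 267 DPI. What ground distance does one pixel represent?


pixel_cm = 2.54 / 267 ≈ 0.009513 cm
ground = pixel_cm * 50000 / 100 = 2.54 * 50000 / (267 * 100) = 127000 / 26700 ≈ 4.76 m

4.76 m


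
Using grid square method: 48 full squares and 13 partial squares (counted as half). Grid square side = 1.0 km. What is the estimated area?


effective squares = 48 + 13 * 0.5 = 54.5
area = 54.5 * 1.0 = 54.5 km^2

54.5 km^2


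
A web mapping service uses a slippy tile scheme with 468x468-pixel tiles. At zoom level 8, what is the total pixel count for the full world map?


tiles per axis = 2^8 = 256
total tiles = 256^2 = 65536
pixels per axis = 256 * 468 = 119808
total pixels = 119808^2 = 14353956864

14353956864 pixels


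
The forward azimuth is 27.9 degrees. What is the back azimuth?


back azimuth = (27.9 + 180) mod 360 = 207.9 degrees

207.9 degrees


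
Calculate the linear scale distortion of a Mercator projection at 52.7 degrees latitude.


SF = 1 / cos(52.7) = 1 / 0.605988 = 1.65

1.65


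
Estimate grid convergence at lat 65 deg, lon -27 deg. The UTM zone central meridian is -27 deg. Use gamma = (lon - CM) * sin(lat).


gamma = (-27 - -27) * sin(65) = 0 * 0.906308 = 0.0 degrees

0.0 degrees


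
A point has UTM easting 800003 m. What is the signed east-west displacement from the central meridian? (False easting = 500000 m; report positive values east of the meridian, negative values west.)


displacement = 800003 - 500000 = 300003 m

300003 m


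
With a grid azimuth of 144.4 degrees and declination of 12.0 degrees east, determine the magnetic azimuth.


magnetic azimuth = grid azimuth - declination (east +ve)
mag_az = 144.4 - 12.0 = 132.4 degrees

132.4 degrees


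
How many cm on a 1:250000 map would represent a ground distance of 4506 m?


map_cm = 4506 * 100 / 250000 = 1.8024 cm ≈ 1.8 cm

1.8 cm


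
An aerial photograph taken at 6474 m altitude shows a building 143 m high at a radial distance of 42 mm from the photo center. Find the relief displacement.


d = h * r / H = 143 * 42 / 6474 = 0.93 mm

0.93 mm


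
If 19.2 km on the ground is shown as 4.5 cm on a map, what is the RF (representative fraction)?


ground = 19.2 km = 1920000 cm; RF denominator = ground / map = 1920000 / 4.5 ≈ 426667; RF = 1:426667

1:426667


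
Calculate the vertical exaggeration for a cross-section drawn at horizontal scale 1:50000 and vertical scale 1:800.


VE = horizontal_scale / vertical_scale = 50000 / 800 = 62.5

62.5x


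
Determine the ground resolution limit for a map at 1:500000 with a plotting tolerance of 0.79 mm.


ground = 0.79 mm * 500000 / 1000 = 395.0 m

395.0 m


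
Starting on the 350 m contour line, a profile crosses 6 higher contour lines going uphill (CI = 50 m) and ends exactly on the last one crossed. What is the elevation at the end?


elevation = 350 + 6 * 50 = 650 m

650 m


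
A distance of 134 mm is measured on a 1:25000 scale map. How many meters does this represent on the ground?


ground = 134 mm * 25000 / 1000 = 3350.0 m

3350.0 m


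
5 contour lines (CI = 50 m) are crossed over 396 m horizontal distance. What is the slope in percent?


elevation change = 5 * 50 = 250 m
slope = 250 / 396 * 100 = 63.1%

63.1%


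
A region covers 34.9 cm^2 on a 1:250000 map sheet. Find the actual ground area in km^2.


ground_area = 34.9 * (250000/100)^2 = 218125000.0 m^2 = 218.125 km^2

218.125 km^2


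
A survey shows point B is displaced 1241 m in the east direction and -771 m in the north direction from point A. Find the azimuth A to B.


az = atan2(1241, -771) = 121.9 deg
adjusted to 0-360: 121.9 degrees

121.9 degrees


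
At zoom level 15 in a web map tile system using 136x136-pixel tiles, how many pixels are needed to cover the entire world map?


tiles per axis = 2^15 = 32768
total tiles = 32768^2 = 1073741824
pixels per axis = 32768 * 136 = 4456448
total pixels = 4456448^2 = 19859928776704

19859928776704 pixels


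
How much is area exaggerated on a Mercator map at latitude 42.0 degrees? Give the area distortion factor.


area_distortion = 1/cos^2(42.0) = 1.811

1.811


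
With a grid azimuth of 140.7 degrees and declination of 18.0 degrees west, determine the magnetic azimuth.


magnetic azimuth = grid azimuth - declination (east +ve)
mag_az = 140.7 - -18.0 = 158.7 degrees

158.7 degrees


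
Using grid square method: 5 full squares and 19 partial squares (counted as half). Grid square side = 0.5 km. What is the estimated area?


effective squares = 5 + 19 * 0.5 = 14.5
area = 14.5 * 0.25 = 3.625 km^2

3.625 km^2


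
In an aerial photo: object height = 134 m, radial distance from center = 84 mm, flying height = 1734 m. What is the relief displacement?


d = h * r / H = 134 * 84 / 1734 = 6.49 mm

6.49 mm


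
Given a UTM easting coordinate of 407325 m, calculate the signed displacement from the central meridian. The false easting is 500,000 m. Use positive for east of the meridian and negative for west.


displacement = 407325 - 500000 = -92675 m

-92675 m


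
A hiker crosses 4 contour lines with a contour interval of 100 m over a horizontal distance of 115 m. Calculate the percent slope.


elevation change = 4 * 100 = 400 m
slope = 400 / 115 * 100 = 347.8%

347.8%


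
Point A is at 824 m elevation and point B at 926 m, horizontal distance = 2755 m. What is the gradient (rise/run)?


gradient = (926 - 824) / 2755 = 102 / 2755 = 0.037

0.037


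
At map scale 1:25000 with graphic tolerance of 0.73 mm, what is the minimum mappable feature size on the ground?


ground = 0.73 mm * 25000 / 1000 = 18.25 m

18.25 m


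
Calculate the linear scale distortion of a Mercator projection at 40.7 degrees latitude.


SF = 1 / cos(40.7) = 1 / 0.758134 = 1.319

1.319


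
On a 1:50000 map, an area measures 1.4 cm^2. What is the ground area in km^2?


ground_area = 1.4 * (50000/100)^2 = 350000.0 m^2 = 0.35 km^2

0.35 km^2


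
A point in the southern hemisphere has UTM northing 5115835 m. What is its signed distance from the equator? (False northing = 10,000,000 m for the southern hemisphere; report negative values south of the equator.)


For southern: actual = 5115835 - 10000000 = -4884165 m

-4884165 m


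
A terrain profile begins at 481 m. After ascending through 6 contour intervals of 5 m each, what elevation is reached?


elevation = 481 + 6 * 5 = 511 m

511 m


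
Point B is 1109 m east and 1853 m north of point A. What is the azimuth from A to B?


az = atan2(1109, 1853) = 30.9 deg
adjusted to 0-360: 30.9 degrees

30.9 degrees


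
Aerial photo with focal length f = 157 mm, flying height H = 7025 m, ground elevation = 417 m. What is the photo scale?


scale = f / (H - h) = 157 mm / 6608 m = 157 / 6608000 = 1:42089

1:42089


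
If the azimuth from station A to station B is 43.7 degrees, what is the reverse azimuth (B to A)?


back azimuth = (43.7 + 180) mod 360 = 223.7 degrees

223.7 degrees


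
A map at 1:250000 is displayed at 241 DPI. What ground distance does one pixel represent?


pixel_cm = 2.54 / 241 ≈ 0.010539 cm
ground = pixel_cm * 250000 / 100 = 2.54 * 250000 / (241 * 100) = 635000 / 24100 ≈ 26.35 m

26.35 m


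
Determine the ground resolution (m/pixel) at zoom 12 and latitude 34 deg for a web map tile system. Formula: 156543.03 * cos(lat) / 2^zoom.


res = 156543.03 * cos(34) / 2^12 = 156543.03 * 0.82903757 / 4096 = 31.68 m/pixel

31.68 m/pixel


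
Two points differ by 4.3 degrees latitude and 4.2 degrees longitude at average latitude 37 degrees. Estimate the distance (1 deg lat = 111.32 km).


dlat_km = 4.3 * 111.32 = 478.676
dlon_km = 4.2 * 111.32 * cos(37) ≈ 373.397
dist = sqrt(478.676^2 + 373.397^2) ≈ 607.1 km

607.1 km


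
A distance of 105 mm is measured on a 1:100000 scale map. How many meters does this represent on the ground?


ground = 105 mm * 100000 / 1000 = 10500.0 m

10500.0 m


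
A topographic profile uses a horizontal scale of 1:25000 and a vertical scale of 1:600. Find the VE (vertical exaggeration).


VE = horizontal_scale / vertical_scale = 25000 / 600 ≈ 41.7

41.7x


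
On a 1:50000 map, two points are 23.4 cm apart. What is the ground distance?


ground = 23.4 cm * 50000 / 100 = 11700.0 m = 11.7 km

11.7 km


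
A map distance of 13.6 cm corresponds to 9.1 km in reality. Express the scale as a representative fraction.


ground = 9.1 km = 910000 cm; RF denominator = ground / map = 910000 / 13.6 ≈ 66912; RF = 1:66912

1:66912


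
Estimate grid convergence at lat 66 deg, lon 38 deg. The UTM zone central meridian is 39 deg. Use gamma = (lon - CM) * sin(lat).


gamma = (38 - 39) * sin(66) = -1 * 0.913545 = -0.914 degrees

-0.914 degrees


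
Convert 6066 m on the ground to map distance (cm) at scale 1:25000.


map_cm = 6066 * 100 / 25000 = 24.264 cm ≈ 24.26 cm

24.26 cm


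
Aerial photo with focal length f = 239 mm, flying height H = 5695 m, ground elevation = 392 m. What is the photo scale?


scale = f / (H - h) = 239 mm / 5303 m = 239 / 5303000 = 1:22188

1:22188


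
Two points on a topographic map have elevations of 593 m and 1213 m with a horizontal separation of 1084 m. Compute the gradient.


gradient = (1213 - 593) / 1084 = 620 / 1084 = 0.572

0.572


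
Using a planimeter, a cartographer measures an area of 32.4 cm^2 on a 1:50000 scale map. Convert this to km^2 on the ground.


ground_area = 32.4 * (50000/100)^2 = 8100000.0 m^2 = 8.1 km^2

8.1 km^2


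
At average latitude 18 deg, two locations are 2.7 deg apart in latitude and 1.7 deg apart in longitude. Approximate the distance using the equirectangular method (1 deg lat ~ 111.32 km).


dlat_km = 2.7 * 111.32 = 300.564
dlon_km = 1.7 * 111.32 * cos(18) ≈ 179.982
dist = sqrt(300.564^2 + 179.982^2) ≈ 350.3 km

350.3 km


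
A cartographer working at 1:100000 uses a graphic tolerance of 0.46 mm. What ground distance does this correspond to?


ground = 0.46 mm * 100000 / 1000 = 46.0 m

46.0 m


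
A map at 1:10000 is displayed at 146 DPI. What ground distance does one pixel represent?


pixel_cm = 2.54 / 146 ≈ 0.017397 cm
ground = pixel_cm * 10000 / 100 = 2.54 * 10000 / (146 * 100) = 25400 / 14600 ≈ 1.74 m

1.74 m


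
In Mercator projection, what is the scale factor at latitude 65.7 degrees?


SF = 1 / cos(65.7) = 1 / 0.411514 = 2.43

2.43


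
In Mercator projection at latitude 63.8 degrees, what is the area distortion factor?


area_distortion = 1/cos^2(63.8) = 5.13

5.13


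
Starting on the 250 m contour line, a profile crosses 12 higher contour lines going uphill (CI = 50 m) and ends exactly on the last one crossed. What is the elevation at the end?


elevation = 250 + 12 * 50 = 850 m

850 m


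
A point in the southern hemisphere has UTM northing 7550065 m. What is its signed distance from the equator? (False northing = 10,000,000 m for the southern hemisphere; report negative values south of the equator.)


For southern: actual = 7550065 - 10000000 = -2449935 m

-2449935 m


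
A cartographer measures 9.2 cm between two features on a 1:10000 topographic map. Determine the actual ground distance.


ground = 9.2 cm * 10000 / 100 = 920.0 m

920.0 m


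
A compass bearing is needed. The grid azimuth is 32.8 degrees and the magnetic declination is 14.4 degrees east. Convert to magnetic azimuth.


magnetic azimuth = grid azimuth - declination (east +ve)
mag_az = 32.8 - 14.4 = 18.4 degrees

18.4 degrees


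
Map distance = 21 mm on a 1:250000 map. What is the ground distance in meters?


ground = 21 mm * 250000 / 1000 = 5250.0 m

5250.0 m


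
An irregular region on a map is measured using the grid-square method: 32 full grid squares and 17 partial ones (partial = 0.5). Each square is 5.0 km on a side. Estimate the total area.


effective squares = 32 + 17 * 0.5 = 40.5
area = 40.5 * 25.0 = 1012.5 km^2

1012.5 km^2


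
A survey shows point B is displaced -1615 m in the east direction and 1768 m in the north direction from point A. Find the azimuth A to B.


az = atan2(-1615, 1768) = -42.4 deg
adjusted to 0-360: 317.6 degrees

317.6 degrees


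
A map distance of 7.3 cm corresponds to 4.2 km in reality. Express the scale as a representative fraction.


ground = 4.2 km = 420000 cm; RF denominator = ground / map = 420000 / 7.3 ≈ 57534; RF = 1:57534

1:57534


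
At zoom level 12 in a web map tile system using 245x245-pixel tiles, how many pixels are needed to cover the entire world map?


tiles per axis = 2^12 = 4096
total tiles = 4096^2 = 16777216
pixels per axis = 4096 * 245 = 1003520
total pixels = 1003520^2 = 1007052390400

1007052390400 pixels


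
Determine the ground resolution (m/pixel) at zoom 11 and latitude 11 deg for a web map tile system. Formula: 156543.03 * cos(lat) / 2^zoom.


res = 156543.03 * cos(11) / 2^11 = 156543.03 * 0.98162718 / 2048 = 75.03 m/pixel

75.03 m/pixel


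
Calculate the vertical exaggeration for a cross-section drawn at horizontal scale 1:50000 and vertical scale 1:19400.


VE = horizontal_scale / vertical_scale = 50000 / 19400 ≈ 2.6

2.6x


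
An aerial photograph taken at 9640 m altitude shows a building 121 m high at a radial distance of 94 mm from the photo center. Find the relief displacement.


d = h * r / H = 121 * 94 / 9640 = 1.18 mm

1.18 mm


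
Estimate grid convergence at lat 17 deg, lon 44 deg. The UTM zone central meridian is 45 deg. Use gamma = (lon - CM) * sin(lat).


gamma = (44 - 45) * sin(17) = -1 * 0.292372 = -0.292 degrees

-0.292 degrees


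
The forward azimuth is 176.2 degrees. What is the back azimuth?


back azimuth = (176.2 + 180) mod 360 = 356.2 degrees

356.2 degrees
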